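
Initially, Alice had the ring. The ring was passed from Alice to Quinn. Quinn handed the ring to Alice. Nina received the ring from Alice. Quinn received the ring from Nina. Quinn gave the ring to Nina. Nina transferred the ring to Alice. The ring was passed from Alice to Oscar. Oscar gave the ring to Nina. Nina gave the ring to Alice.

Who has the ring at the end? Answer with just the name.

Tracking the ring through each event:
Start: Alice has the ring.
After event 1: Quinn has the ring.
After event 2: Alice has the ring.
After event 3: Nina has the ring.
After event 4: Quinn has the ring.
After event 5: Nina has the ring.
After event 6: Alice has the ring.
After event 7: Oscar has the ring.
After event 8: Nina has the ring.
After event 9: Alice has the ring.

Answer: Alice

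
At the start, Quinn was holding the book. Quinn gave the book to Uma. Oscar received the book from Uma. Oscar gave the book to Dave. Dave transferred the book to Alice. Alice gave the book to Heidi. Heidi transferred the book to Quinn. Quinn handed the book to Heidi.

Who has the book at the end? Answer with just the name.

Answer: Heidi

Derivation:
Tracking the book through each event:
Start: Quinn has the book.
After event 1: Uma has the book.
After event 2: Oscar has the book.
After event 3: Dave has the book.
After event 4: Alice has the book.
After event 5: Heidi has the book.
After event 6: Quinn has the book.
After event 7: Heidi has the book.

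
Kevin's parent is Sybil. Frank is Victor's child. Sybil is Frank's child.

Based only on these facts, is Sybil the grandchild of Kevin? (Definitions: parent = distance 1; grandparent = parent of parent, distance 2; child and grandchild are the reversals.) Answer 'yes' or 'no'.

Answer: no

Derivation:
Reconstructing the parent chain from the given facts:
  Victor -> Frank -> Sybil -> Kevin
(each arrow means 'parent of the next')
Positions in the chain (0 = top):
  position of Victor: 0
  position of Frank: 1
  position of Sybil: 2
  position of Kevin: 3

Sybil is at position 2, Kevin is at position 3; signed distance (j - i) = 1.
'grandchild' requires j - i = -2. Actual distance is 1, so the relation does NOT hold.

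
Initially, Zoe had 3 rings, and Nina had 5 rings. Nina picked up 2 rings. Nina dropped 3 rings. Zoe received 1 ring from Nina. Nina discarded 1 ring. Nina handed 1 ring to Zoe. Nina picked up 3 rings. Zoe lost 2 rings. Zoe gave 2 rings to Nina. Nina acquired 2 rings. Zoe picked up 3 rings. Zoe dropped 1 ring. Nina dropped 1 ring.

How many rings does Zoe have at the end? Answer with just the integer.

Tracking counts step by step:
Start: Zoe=3, Nina=5
Event 1 (Nina +2): Nina: 5 -> 7. State: Zoe=3, Nina=7
Event 2 (Nina -3): Nina: 7 -> 4. State: Zoe=3, Nina=4
Event 3 (Nina -> Zoe, 1): Nina: 4 -> 3, Zoe: 3 -> 4. State: Zoe=4, Nina=3
Event 4 (Nina -1): Nina: 3 -> 2. State: Zoe=4, Nina=2
Event 5 (Nina -> Zoe, 1): Nina: 2 -> 1, Zoe: 4 -> 5. State: Zoe=5, Nina=1
Event 6 (Nina +3): Nina: 1 -> 4. State: Zoe=5, Nina=4
Event 7 (Zoe -2): Zoe: 5 -> 3. State: Zoe=3, Nina=4
Event 8 (Zoe -> Nina, 2): Zoe: 3 -> 1, Nina: 4 -> 6. State: Zoe=1, Nina=6
Event 9 (Nina +2): Nina: 6 -> 8. State: Zoe=1, Nina=8
Event 10 (Zoe +3): Zoe: 1 -> 4. State: Zoe=4, Nina=8
Event 11 (Zoe -1): Zoe: 4 -> 3. State: Zoe=3, Nina=8
Event 12 (Nina -1): Nina: 8 -> 7. State: Zoe=3, Nina=7

Zoe's final count: 3

Answer: 3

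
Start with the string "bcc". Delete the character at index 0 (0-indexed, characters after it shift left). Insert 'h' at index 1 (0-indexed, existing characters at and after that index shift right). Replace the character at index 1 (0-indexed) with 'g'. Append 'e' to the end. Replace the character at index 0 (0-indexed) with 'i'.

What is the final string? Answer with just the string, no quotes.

Applying each edit step by step:
Start: "bcc"
Op 1 (delete idx 0 = 'b'): "bcc" -> "cc"
Op 2 (insert 'h' at idx 1): "cc" -> "chc"
Op 3 (replace idx 1: 'h' -> 'g'): "chc" -> "cgc"
Op 4 (append 'e'): "cgc" -> "cgce"
Op 5 (replace idx 0: 'c' -> 'i'): "cgce" -> "igce"

Answer: igce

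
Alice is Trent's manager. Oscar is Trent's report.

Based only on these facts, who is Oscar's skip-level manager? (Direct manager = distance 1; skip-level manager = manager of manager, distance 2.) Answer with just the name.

Reconstructing the manager chain from the given facts:
  Alice -> Trent -> Oscar
(each arrow means 'manager of the next')
Positions in the chain (0 = top):
  position of Alice: 0
  position of Trent: 1
  position of Oscar: 2

Oscar is at position 2; the skip-level manager is 2 steps up the chain, i.e. position 0: Alice.

Answer: Alice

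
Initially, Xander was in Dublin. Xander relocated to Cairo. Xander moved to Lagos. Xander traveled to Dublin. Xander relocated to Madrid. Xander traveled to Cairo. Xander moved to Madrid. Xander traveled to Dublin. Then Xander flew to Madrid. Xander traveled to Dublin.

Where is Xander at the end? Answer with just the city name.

Tracking Xander's location:
Start: Xander is in Dublin.
After move 1: Dublin -> Cairo. Xander is in Cairo.
After move 2: Cairo -> Lagos. Xander is in Lagos.
After move 3: Lagos -> Dublin. Xander is in Dublin.
After move 4: Dublin -> Madrid. Xander is in Madrid.
After move 5: Madrid -> Cairo. Xander is in Cairo.
After move 6: Cairo -> Madrid. Xander is in Madrid.
After move 7: Madrid -> Dublin. Xander is in Dublin.
After move 8: Dublin -> Madrid. Xander is in Madrid.
After move 9: Madrid -> Dublin. Xander is in Dublin.

Answer: Dublin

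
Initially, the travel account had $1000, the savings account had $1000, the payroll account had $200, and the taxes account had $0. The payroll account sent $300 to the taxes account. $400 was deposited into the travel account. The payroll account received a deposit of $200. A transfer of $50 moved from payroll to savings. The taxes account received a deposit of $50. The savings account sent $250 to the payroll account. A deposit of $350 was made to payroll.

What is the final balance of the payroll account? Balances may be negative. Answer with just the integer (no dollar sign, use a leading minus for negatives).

Tracking account balances step by step:
Start: travel=1000, savings=1000, payroll=200, taxes=0
Event 1 (transfer 300 payroll -> taxes): payroll: 200 - 300 = -100, taxes: 0 + 300 = 300. Balances: travel=1000, savings=1000, payroll=-100, taxes=300
Event 2 (deposit 400 to travel): travel: 1000 + 400 = 1400. Balances: travel=1400, savings=1000, payroll=-100, taxes=300
Event 3 (deposit 200 to payroll): payroll: -100 + 200 = 100. Balances: travel=1400, savings=1000, payroll=100, taxes=300
Event 4 (transfer 50 payroll -> savings): payroll: 100 - 50 = 50, savings: 1000 + 50 = 1050. Balances: travel=1400, savings=1050, payroll=50, taxes=300
Event 5 (deposit 50 to taxes): taxes: 300 + 50 = 350. Balances: travel=1400, savings=1050, payroll=50, taxes=350
Event 6 (transfer 250 savings -> payroll): savings: 1050 - 250 = 800, payroll: 50 + 250 = 300. Balances: travel=1400, savings=800, payroll=300, taxes=350
Event 7 (deposit 350 to payroll): payroll: 300 + 350 = 650. Balances: travel=1400, savings=800, payroll=650, taxes=350

Final balance of payroll: 650

Answer: 650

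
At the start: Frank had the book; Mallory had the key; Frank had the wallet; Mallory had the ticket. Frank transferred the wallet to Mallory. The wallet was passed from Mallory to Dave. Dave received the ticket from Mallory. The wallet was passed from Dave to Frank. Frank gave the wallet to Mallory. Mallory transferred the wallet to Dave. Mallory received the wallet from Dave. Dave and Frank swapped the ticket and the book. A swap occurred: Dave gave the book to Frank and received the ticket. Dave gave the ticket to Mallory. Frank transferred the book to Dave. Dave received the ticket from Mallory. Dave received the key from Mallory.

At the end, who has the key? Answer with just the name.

Answer: Dave

Derivation:
Tracking all object holders:
Start: book:Frank, key:Mallory, wallet:Frank, ticket:Mallory
Event 1 (give wallet: Frank -> Mallory). State: book:Frank, key:Mallory, wallet:Mallory, ticket:Mallory
Event 2 (give wallet: Mallory -> Dave). State: book:Frank, key:Mallory, wallet:Dave, ticket:Mallory
Event 3 (give ticket: Mallory -> Dave). State: book:Frank, key:Mallory, wallet:Dave, ticket:Dave
Event 4 (give wallet: Dave -> Frank). State: book:Frank, key:Mallory, wallet:Frank, ticket:Dave
Event 5 (give wallet: Frank -> Mallory). State: book:Frank, key:Mallory, wallet:Mallory, ticket:Dave
Event 6 (give wallet: Mallory -> Dave). State: book:Frank, key:Mallory, wallet:Dave, ticket:Dave
Event 7 (give wallet: Dave -> Mallory). State: book:Frank, key:Mallory, wallet:Mallory, ticket:Dave
Event 8 (swap ticket<->book: now ticket:Frank, book:Dave). State: book:Dave, key:Mallory, wallet:Mallory, ticket:Frank
Event 9 (swap book<->ticket: now book:Frank, ticket:Dave). State: book:Frank, key:Mallory, wallet:Mallory, ticket:Dave
Event 10 (give ticket: Dave -> Mallory). State: book:Frank, key:Mallory, wallet:Mallory, ticket:Mallory
Event 11 (give book: Frank -> Dave). State: book:Dave, key:Mallory, wallet:Mallory, ticket:Mallory
Event 12 (give ticket: Mallory -> Dave). State: book:Dave, key:Mallory, wallet:Mallory, ticket:Dave
Event 13 (give key: Mallory -> Dave). State: book:Dave, key:Dave, wallet:Mallory, ticket:Dave

Final state: book:Dave, key:Dave, wallet:Mallory, ticket:Dave
The key is held by Dave.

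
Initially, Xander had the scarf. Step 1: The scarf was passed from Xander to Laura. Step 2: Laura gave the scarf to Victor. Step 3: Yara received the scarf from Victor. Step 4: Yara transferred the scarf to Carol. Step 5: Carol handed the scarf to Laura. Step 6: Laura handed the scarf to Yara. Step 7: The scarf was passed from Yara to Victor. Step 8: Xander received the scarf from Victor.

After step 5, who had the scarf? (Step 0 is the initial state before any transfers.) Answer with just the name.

Tracking the scarf holder through step 5:
After step 0 (start): Xander
After step 1: Laura
After step 2: Victor
After step 3: Yara
After step 4: Carol
After step 5: Laura

At step 5, the holder is Laura.

Answer: Laura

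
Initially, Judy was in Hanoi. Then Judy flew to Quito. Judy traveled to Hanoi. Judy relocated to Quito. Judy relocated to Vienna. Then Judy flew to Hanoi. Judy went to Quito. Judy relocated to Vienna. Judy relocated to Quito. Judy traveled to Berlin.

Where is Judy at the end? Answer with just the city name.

Tracking Judy's location:
Start: Judy is in Hanoi.
After move 1: Hanoi -> Quito. Judy is in Quito.
After move 2: Quito -> Hanoi. Judy is in Hanoi.
After move 3: Hanoi -> Quito. Judy is in Quito.
After move 4: Quito -> Vienna. Judy is in Vienna.
After move 5: Vienna -> Hanoi. Judy is in Hanoi.
After move 6: Hanoi -> Quito. Judy is in Quito.
After move 7: Quito -> Vienna. Judy is in Vienna.
After move 8: Vienna -> Quito. Judy is in Quito.
After move 9: Quito -> Berlin. Judy is in Berlin.

Answer: Berlin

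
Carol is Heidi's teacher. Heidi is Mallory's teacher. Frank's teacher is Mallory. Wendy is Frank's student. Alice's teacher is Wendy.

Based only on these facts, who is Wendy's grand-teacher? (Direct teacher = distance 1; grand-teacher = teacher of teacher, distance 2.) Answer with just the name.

Answer: Mallory

Derivation:
Reconstructing the teacher chain from the given facts:
  Carol -> Heidi -> Mallory -> Frank -> Wendy -> Alice
(each arrow means 'teacher of the next')
Positions in the chain (0 = top):
  position of Carol: 0
  position of Heidi: 1
  position of Mallory: 2
  position of Frank: 3
  position of Wendy: 4
  position of Alice: 5

Wendy is at position 4; the grand-teacher is 2 steps up the chain, i.e. position 2: Mallory.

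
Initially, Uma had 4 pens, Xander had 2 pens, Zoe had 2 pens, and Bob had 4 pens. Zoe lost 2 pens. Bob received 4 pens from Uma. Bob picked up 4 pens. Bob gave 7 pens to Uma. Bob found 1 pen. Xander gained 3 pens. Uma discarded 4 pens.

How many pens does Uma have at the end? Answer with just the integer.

Tracking counts step by step:
Start: Uma=4, Xander=2, Zoe=2, Bob=4
Event 1 (Zoe -2): Zoe: 2 -> 0. State: Uma=4, Xander=2, Zoe=0, Bob=4
Event 2 (Uma -> Bob, 4): Uma: 4 -> 0, Bob: 4 -> 8. State: Uma=0, Xander=2, Zoe=0, Bob=8
Event 3 (Bob +4): Bob: 8 -> 12. State: Uma=0, Xander=2, Zoe=0, Bob=12
Event 4 (Bob -> Uma, 7): Bob: 12 -> 5, Uma: 0 -> 7. State: Uma=7, Xander=2, Zoe=0, Bob=5
Event 5 (Bob +1): Bob: 5 -> 6. State: Uma=7, Xander=2, Zoe=0, Bob=6
Event 6 (Xander +3): Xander: 2 -> 5. State: Uma=7, Xander=5, Zoe=0, Bob=6
Event 7 (Uma -4): Uma: 7 -> 3. State: Uma=3, Xander=5, Zoe=0, Bob=6

Uma's final count: 3

Answer: 3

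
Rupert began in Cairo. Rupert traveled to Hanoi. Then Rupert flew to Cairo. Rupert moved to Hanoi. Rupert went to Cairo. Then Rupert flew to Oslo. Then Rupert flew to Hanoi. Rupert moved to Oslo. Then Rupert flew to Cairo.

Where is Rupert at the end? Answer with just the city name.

Answer: Cairo

Derivation:
Tracking Rupert's location:
Start: Rupert is in Cairo.
After move 1: Cairo -> Hanoi. Rupert is in Hanoi.
After move 2: Hanoi -> Cairo. Rupert is in Cairo.
After move 3: Cairo -> Hanoi. Rupert is in Hanoi.
After move 4: Hanoi -> Cairo. Rupert is in Cairo.
After move 5: Cairo -> Oslo. Rupert is in Oslo.
After move 6: Oslo -> Hanoi. Rupert is in Hanoi.
After move 7: Hanoi -> Oslo. Rupert is in Oslo.
After move 8: Oslo -> Cairo. Rupert is in Cairo.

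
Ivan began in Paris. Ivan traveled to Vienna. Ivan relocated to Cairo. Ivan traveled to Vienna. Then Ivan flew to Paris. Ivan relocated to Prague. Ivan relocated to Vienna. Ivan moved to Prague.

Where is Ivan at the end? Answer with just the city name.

Answer: Prague

Derivation:
Tracking Ivan's location:
Start: Ivan is in Paris.
After move 1: Paris -> Vienna. Ivan is in Vienna.
After move 2: Vienna -> Cairo. Ivan is in Cairo.
After move 3: Cairo -> Vienna. Ivan is in Vienna.
After move 4: Vienna -> Paris. Ivan is in Paris.
After move 5: Paris -> Prague. Ivan is in Prague.
After move 6: Prague -> Vienna. Ivan is in Vienna.
After move 7: Vienna -> Prague. Ivan is in Prague.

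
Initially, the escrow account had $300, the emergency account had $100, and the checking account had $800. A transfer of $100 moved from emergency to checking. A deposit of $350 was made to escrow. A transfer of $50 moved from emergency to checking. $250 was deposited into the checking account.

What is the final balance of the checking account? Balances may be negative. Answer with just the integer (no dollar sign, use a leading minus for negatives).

Answer: 1200

Derivation:
Tracking account balances step by step:
Start: escrow=300, emergency=100, checking=800
Event 1 (transfer 100 emergency -> checking): emergency: 100 - 100 = 0, checking: 800 + 100 = 900. Balances: escrow=300, emergency=0, checking=900
Event 2 (deposit 350 to escrow): escrow: 300 + 350 = 650. Balances: escrow=650, emergency=0, checking=900
Event 3 (transfer 50 emergency -> checking): emergency: 0 - 50 = -50, checking: 900 + 50 = 950. Balances: escrow=650, emergency=-50, checking=950
Event 4 (deposit 250 to checking): checking: 950 + 250 = 1200. Balances: escrow=650, emergency=-50, checking=1200

Final balance of checking: 1200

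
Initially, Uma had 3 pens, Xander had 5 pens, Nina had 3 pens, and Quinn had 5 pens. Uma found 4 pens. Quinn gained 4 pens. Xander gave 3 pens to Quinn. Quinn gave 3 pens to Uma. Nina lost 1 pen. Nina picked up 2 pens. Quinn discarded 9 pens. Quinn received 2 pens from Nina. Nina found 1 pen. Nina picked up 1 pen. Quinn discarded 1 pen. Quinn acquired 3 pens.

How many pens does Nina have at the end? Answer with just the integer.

Tracking counts step by step:
Start: Uma=3, Xander=5, Nina=3, Quinn=5
Event 1 (Uma +4): Uma: 3 -> 7. State: Uma=7, Xander=5, Nina=3, Quinn=5
Event 2 (Quinn +4): Quinn: 5 -> 9. State: Uma=7, Xander=5, Nina=3, Quinn=9
Event 3 (Xander -> Quinn, 3): Xander: 5 -> 2, Quinn: 9 -> 12. State: Uma=7, Xander=2, Nina=3, Quinn=12
Event 4 (Quinn -> Uma, 3): Quinn: 12 -> 9, Uma: 7 -> 10. State: Uma=10, Xander=2, Nina=3, Quinn=9
Event 5 (Nina -1): Nina: 3 -> 2. State: Uma=10, Xander=2, Nina=2, Quinn=9
Event 6 (Nina +2): Nina: 2 -> 4. State: Uma=10, Xander=2, Nina=4, Quinn=9
Event 7 (Quinn -9): Quinn: 9 -> 0. State: Uma=10, Xander=2, Nina=4, Quinn=0
Event 8 (Nina -> Quinn, 2): Nina: 4 -> 2, Quinn: 0 -> 2. State: Uma=10, Xander=2, Nina=2, Quinn=2
Event 9 (Nina +1): Nina: 2 -> 3. State: Uma=10, Xander=2, Nina=3, Quinn=2
Event 10 (Nina +1): Nina: 3 -> 4. State: Uma=10, Xander=2, Nina=4, Quinn=2
Event 11 (Quinn -1): Quinn: 2 -> 1. State: Uma=10, Xander=2, Nina=4, Quinn=1
Event 12 (Quinn +3): Quinn: 1 -> 4. State: Uma=10, Xander=2, Nina=4, Quinn=4

Nina's final count: 4

Answer: 4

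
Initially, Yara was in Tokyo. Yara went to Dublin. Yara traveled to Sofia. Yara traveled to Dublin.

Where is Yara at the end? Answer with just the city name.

Answer: Dublin

Derivation:
Tracking Yara's location:
Start: Yara is in Tokyo.
After move 1: Tokyo -> Dublin. Yara is in Dublin.
After move 2: Dublin -> Sofia. Yara is in Sofia.
After move 3: Sofia -> Dublin. Yara is in Dublin.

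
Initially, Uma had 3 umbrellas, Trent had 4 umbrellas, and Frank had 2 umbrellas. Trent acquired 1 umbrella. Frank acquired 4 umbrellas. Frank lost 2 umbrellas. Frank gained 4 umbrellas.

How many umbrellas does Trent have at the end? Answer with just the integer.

Answer: 5

Derivation:
Tracking counts step by step:
Start: Uma=3, Trent=4, Frank=2
Event 1 (Trent +1): Trent: 4 -> 5. State: Uma=3, Trent=5, Frank=2
Event 2 (Frank +4): Frank: 2 -> 6. State: Uma=3, Trent=5, Frank=6
Event 3 (Frank -2): Frank: 6 -> 4. State: Uma=3, Trent=5, Frank=4
Event 4 (Frank +4): Frank: 4 -> 8. State: Uma=3, Trent=5, Frank=8

Trent's final count: 5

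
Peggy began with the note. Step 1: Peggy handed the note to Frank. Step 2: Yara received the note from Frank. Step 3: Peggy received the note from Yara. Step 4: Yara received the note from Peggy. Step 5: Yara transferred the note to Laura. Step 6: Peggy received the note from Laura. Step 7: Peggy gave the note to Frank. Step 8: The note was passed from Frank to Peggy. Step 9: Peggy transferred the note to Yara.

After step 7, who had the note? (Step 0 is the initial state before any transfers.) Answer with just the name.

Tracking the note holder through step 7:
After step 0 (start): Peggy
After step 1: Frank
After step 2: Yara
After step 3: Peggy
After step 4: Yara
After step 5: Laura
After step 6: Peggy
After step 7: Frank

At step 7, the holder is Frank.

Answer: Frank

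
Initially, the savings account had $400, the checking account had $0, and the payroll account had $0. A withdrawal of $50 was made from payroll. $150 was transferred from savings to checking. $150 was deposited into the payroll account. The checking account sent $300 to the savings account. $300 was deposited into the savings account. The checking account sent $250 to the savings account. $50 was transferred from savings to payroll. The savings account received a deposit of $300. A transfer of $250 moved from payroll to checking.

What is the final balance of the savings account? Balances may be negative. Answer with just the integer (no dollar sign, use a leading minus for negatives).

Tracking account balances step by step:
Start: savings=400, checking=0, payroll=0
Event 1 (withdraw 50 from payroll): payroll: 0 - 50 = -50. Balances: savings=400, checking=0, payroll=-50
Event 2 (transfer 150 savings -> checking): savings: 400 - 150 = 250, checking: 0 + 150 = 150. Balances: savings=250, checking=150, payroll=-50
Event 3 (deposit 150 to payroll): payroll: -50 + 150 = 100. Balances: savings=250, checking=150, payroll=100
Event 4 (transfer 300 checking -> savings): checking: 150 - 300 = -150, savings: 250 + 300 = 550. Balances: savings=550, checking=-150, payroll=100
Event 5 (deposit 300 to savings): savings: 550 + 300 = 850. Balances: savings=850, checking=-150, payroll=100
Event 6 (transfer 250 checking -> savings): checking: -150 - 250 = -400, savings: 850 + 250 = 1100. Balances: savings=1100, checking=-400, payroll=100
Event 7 (transfer 50 savings -> payroll): savings: 1100 - 50 = 1050, payroll: 100 + 50 = 150. Balances: savings=1050, checking=-400, payroll=150
Event 8 (deposit 300 to savings): savings: 1050 + 300 = 1350. Balances: savings=1350, checking=-400, payroll=150
Event 9 (transfer 250 payroll -> checking): payroll: 150 - 250 = -100, checking: -400 + 250 = -150. Balances: savings=1350, checking=-150, payroll=-100

Final balance of savings: 1350

Answer: 1350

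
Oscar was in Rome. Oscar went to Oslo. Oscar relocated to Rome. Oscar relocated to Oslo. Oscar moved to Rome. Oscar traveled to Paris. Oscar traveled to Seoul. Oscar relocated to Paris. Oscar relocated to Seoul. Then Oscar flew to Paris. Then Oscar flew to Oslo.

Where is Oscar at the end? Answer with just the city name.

Tracking Oscar's location:
Start: Oscar is in Rome.
After move 1: Rome -> Oslo. Oscar is in Oslo.
After move 2: Oslo -> Rome. Oscar is in Rome.
After move 3: Rome -> Oslo. Oscar is in Oslo.
After move 4: Oslo -> Rome. Oscar is in Rome.
After move 5: Rome -> Paris. Oscar is in Paris.
After move 6: Paris -> Seoul. Oscar is in Seoul.
After move 7: Seoul -> Paris. Oscar is in Paris.
After move 8: Paris -> Seoul. Oscar is in Seoul.
After move 9: Seoul -> Paris. Oscar is in Paris.
After move 10: Paris -> Oslo. Oscar is in Oslo.

Answer: Oslo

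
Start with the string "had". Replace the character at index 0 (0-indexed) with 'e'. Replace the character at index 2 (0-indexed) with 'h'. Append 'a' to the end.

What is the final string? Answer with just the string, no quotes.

Applying each edit step by step:
Start: "had"
Op 1 (replace idx 0: 'h' -> 'e'): "had" -> "ead"
Op 2 (replace idx 2: 'd' -> 'h'): "ead" -> "eah"
Op 3 (append 'a'): "eah" -> "eaha"

Answer: eaha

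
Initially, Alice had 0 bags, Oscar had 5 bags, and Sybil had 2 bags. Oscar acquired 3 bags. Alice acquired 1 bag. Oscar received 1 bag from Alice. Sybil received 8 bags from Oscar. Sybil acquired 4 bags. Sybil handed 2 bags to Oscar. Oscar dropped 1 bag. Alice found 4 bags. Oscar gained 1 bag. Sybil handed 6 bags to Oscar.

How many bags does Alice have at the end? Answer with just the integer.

Tracking counts step by step:
Start: Alice=0, Oscar=5, Sybil=2
Event 1 (Oscar +3): Oscar: 5 -> 8. State: Alice=0, Oscar=8, Sybil=2
Event 2 (Alice +1): Alice: 0 -> 1. State: Alice=1, Oscar=8, Sybil=2
Event 3 (Alice -> Oscar, 1): Alice: 1 -> 0, Oscar: 8 -> 9. State: Alice=0, Oscar=9, Sybil=2
Event 4 (Oscar -> Sybil, 8): Oscar: 9 -> 1, Sybil: 2 -> 10. State: Alice=0, Oscar=1, Sybil=10
Event 5 (Sybil +4): Sybil: 10 -> 14. State: Alice=0, Oscar=1, Sybil=14
Event 6 (Sybil -> Oscar, 2): Sybil: 14 -> 12, Oscar: 1 -> 3. State: Alice=0, Oscar=3, Sybil=12
Event 7 (Oscar -1): Oscar: 3 -> 2. State: Alice=0, Oscar=2, Sybil=12
Event 8 (Alice +4): Alice: 0 -> 4. State: Alice=4, Oscar=2, Sybil=12
Event 9 (Oscar +1): Oscar: 2 -> 3. State: Alice=4, Oscar=3, Sybil=12
Event 10 (Sybil -> Oscar, 6): Sybil: 12 -> 6, Oscar: 3 -> 9. State: Alice=4, Oscar=9, Sybil=6

Alice's final count: 4

Answer: 4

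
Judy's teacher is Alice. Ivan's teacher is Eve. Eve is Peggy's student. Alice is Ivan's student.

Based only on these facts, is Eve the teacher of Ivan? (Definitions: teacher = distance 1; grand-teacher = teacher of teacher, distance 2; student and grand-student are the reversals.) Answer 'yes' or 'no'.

Answer: yes

Derivation:
Reconstructing the teacher chain from the given facts:
  Peggy -> Eve -> Ivan -> Alice -> Judy
(each arrow means 'teacher of the next')
Positions in the chain (0 = top):
  position of Peggy: 0
  position of Eve: 1
  position of Ivan: 2
  position of Alice: 3
  position of Judy: 4

Eve is at position 1, Ivan is at position 2; signed distance (j - i) = 1.
'teacher' requires j - i = 1. Actual distance is 1, so the relation HOLDS.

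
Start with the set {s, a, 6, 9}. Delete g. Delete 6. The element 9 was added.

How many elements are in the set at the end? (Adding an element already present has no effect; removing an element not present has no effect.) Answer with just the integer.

Answer: 3

Derivation:
Tracking the set through each operation:
Start: {6, 9, a, s}
Event 1 (remove g): not present, no change. Set: {6, 9, a, s}
Event 2 (remove 6): removed. Set: {9, a, s}
Event 3 (add 9): already present, no change. Set: {9, a, s}

Final set: {9, a, s} (size 3)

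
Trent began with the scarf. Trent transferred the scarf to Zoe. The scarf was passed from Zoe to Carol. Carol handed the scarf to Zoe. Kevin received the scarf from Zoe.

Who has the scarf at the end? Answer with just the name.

Tracking the scarf through each event:
Start: Trent has the scarf.
After event 1: Zoe has the scarf.
After event 2: Carol has the scarf.
After event 3: Zoe has the scarf.
After event 4: Kevin has the scarf.

Answer: Kevin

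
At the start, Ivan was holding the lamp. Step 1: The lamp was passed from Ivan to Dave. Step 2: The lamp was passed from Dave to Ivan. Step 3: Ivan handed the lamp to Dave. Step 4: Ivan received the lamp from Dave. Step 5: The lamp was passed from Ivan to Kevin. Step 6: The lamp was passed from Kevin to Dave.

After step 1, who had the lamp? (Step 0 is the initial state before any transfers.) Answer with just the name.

Answer: Dave

Derivation:
Tracking the lamp holder through step 1:
After step 0 (start): Ivan
After step 1: Dave

At step 1, the holder is Dave.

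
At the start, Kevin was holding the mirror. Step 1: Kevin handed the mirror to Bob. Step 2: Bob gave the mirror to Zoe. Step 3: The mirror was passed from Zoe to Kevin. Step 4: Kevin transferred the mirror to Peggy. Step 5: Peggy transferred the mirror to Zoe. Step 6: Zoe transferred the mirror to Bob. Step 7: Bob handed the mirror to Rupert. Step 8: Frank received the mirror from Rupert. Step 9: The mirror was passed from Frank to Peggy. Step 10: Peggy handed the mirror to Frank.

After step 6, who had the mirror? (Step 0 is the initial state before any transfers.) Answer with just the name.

Answer: Bob

Derivation:
Tracking the mirror holder through step 6:
After step 0 (start): Kevin
After step 1: Bob
After step 2: Zoe
After step 3: Kevin
After step 4: Peggy
After step 5: Zoe
After step 6: Bob

At step 6, the holder is Bob.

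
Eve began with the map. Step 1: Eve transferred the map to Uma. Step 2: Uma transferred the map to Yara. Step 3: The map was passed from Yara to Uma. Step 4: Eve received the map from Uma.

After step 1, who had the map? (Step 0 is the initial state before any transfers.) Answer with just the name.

Tracking the map holder through step 1:
After step 0 (start): Eve
After step 1: Uma

At step 1, the holder is Uma.

Answer: Uma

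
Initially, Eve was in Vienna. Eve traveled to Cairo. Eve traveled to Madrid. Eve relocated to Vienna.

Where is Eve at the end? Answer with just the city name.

Answer: Vienna

Derivation:
Tracking Eve's location:
Start: Eve is in Vienna.
After move 1: Vienna -> Cairo. Eve is in Cairo.
After move 2: Cairo -> Madrid. Eve is in Madrid.
After move 3: Madrid -> Vienna. Eve is in Vienna.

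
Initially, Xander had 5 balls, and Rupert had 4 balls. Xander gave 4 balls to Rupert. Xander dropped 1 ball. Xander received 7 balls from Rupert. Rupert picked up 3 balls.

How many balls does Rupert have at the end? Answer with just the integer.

Tracking counts step by step:
Start: Xander=5, Rupert=4
Event 1 (Xander -> Rupert, 4): Xander: 5 -> 1, Rupert: 4 -> 8. State: Xander=1, Rupert=8
Event 2 (Xander -1): Xander: 1 -> 0. State: Xander=0, Rupert=8
Event 3 (Rupert -> Xander, 7): Rupert: 8 -> 1, Xander: 0 -> 7. State: Xander=7, Rupert=1
Event 4 (Rupert +3): Rupert: 1 -> 4. State: Xander=7, Rupert=4

Rupert's final count: 4

Answer: 4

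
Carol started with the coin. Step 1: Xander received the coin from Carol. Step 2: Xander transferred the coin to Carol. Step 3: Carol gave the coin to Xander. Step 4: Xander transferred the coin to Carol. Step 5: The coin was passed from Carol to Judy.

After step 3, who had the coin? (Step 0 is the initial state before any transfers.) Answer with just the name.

Tracking the coin holder through step 3:
After step 0 (start): Carol
After step 1: Xander
After step 2: Carol
After step 3: Xander

At step 3, the holder is Xander.

Answer: Xander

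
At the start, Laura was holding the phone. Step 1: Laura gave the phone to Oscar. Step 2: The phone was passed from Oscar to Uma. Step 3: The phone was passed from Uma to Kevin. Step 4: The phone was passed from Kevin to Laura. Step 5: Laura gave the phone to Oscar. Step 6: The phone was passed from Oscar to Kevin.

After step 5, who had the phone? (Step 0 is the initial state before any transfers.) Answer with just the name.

Answer: Oscar

Derivation:
Tracking the phone holder through step 5:
After step 0 (start): Laura
After step 1: Oscar
After step 2: Uma
After step 3: Kevin
After step 4: Laura
After step 5: Oscar

At step 5, the holder is Oscar.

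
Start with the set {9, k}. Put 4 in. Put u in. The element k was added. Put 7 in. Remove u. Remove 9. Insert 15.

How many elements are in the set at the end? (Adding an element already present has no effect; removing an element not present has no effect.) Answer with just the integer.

Answer: 4

Derivation:
Tracking the set through each operation:
Start: {9, k}
Event 1 (add 4): added. Set: {4, 9, k}
Event 2 (add u): added. Set: {4, 9, k, u}
Event 3 (add k): already present, no change. Set: {4, 9, k, u}
Event 4 (add 7): added. Set: {4, 7, 9, k, u}
Event 5 (remove u): removed. Set: {4, 7, 9, k}
Event 6 (remove 9): removed. Set: {4, 7, k}
Event 7 (add 15): added. Set: {15, 4, 7, k}

Final set: {15, 4, 7, k} (size 4)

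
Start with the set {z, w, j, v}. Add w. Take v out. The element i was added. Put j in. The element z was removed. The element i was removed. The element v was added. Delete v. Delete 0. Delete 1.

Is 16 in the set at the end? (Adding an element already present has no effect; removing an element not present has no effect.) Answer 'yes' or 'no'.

Tracking the set through each operation:
Start: {j, v, w, z}
Event 1 (add w): already present, no change. Set: {j, v, w, z}
Event 2 (remove v): removed. Set: {j, w, z}
Event 3 (add i): added. Set: {i, j, w, z}
Event 4 (add j): already present, no change. Set: {i, j, w, z}
Event 5 (remove z): removed. Set: {i, j, w}
Event 6 (remove i): removed. Set: {j, w}
Event 7 (add v): added. Set: {j, v, w}
Event 8 (remove v): removed. Set: {j, w}
Event 9 (remove 0): not present, no change. Set: {j, w}
Event 10 (remove 1): not present, no change. Set: {j, w}

Final set: {j, w} (size 2)
16 is NOT in the final set.

Answer: no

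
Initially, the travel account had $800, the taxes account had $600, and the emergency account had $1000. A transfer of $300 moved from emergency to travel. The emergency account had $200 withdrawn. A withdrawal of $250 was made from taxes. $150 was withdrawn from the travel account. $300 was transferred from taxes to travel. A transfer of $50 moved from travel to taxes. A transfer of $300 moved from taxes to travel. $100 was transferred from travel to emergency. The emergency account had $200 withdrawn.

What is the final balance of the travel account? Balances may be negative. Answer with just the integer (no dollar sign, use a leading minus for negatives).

Answer: 1400

Derivation:
Tracking account balances step by step:
Start: travel=800, taxes=600, emergency=1000
Event 1 (transfer 300 emergency -> travel): emergency: 1000 - 300 = 700, travel: 800 + 300 = 1100. Balances: travel=1100, taxes=600, emergency=700
Event 2 (withdraw 200 from emergency): emergency: 700 - 200 = 500. Balances: travel=1100, taxes=600, emergency=500
Event 3 (withdraw 250 from taxes): taxes: 600 - 250 = 350. Balances: travel=1100, taxes=350, emergency=500
Event 4 (withdraw 150 from travel): travel: 1100 - 150 = 950. Balances: travel=950, taxes=350, emergency=500
Event 5 (transfer 300 taxes -> travel): taxes: 350 - 300 = 50, travel: 950 + 300 = 1250. Balances: travel=1250, taxes=50, emergency=500
Event 6 (transfer 50 travel -> taxes): travel: 1250 - 50 = 1200, taxes: 50 + 50 = 100. Balances: travel=1200, taxes=100, emergency=500
Event 7 (transfer 300 taxes -> travel): taxes: 100 - 300 = -200, travel: 1200 + 300 = 1500. Balances: travel=1500, taxes=-200, emergency=500
Event 8 (transfer 100 travel -> emergency): travel: 1500 - 100 = 1400, emergency: 500 + 100 = 600. Balances: travel=1400, taxes=-200, emergency=600
Event 9 (withdraw 200 from emergency): emergency: 600 - 200 = 400. Balances: travel=1400, taxes=-200, emergency=400

Final balance of travel: 1400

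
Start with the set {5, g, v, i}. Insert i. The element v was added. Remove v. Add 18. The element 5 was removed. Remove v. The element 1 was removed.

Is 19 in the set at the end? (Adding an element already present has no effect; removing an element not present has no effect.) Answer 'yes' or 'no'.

Answer: no

Derivation:
Tracking the set through each operation:
Start: {5, g, i, v}
Event 1 (add i): already present, no change. Set: {5, g, i, v}
Event 2 (add v): already present, no change. Set: {5, g, i, v}
Event 3 (remove v): removed. Set: {5, g, i}
Event 4 (add 18): added. Set: {18, 5, g, i}
Event 5 (remove 5): removed. Set: {18, g, i}
Event 6 (remove v): not present, no change. Set: {18, g, i}
Event 7 (remove 1): not present, no change. Set: {18, g, i}

Final set: {18, g, i} (size 3)
19 is NOT in the final set.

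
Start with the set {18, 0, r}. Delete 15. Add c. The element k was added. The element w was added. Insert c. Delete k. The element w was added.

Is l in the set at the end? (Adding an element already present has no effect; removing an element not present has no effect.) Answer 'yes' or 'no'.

Tracking the set through each operation:
Start: {0, 18, r}
Event 1 (remove 15): not present, no change. Set: {0, 18, r}
Event 2 (add c): added. Set: {0, 18, c, r}
Event 3 (add k): added. Set: {0, 18, c, k, r}
Event 4 (add w): added. Set: {0, 18, c, k, r, w}
Event 5 (add c): already present, no change. Set: {0, 18, c, k, r, w}
Event 6 (remove k): removed. Set: {0, 18, c, r, w}
Event 7 (add w): already present, no change. Set: {0, 18, c, r, w}

Final set: {0, 18, c, r, w} (size 5)
l is NOT in the final set.

Answer: no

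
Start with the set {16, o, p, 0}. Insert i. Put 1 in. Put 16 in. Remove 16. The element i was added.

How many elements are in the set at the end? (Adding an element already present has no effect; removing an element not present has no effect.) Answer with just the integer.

Tracking the set through each operation:
Start: {0, 16, o, p}
Event 1 (add i): added. Set: {0, 16, i, o, p}
Event 2 (add 1): added. Set: {0, 1, 16, i, o, p}
Event 3 (add 16): already present, no change. Set: {0, 1, 16, i, o, p}
Event 4 (remove 16): removed. Set: {0, 1, i, o, p}
Event 5 (add i): already present, no change. Set: {0, 1, i, o, p}

Final set: {0, 1, i, o, p} (size 5)

Answer: 5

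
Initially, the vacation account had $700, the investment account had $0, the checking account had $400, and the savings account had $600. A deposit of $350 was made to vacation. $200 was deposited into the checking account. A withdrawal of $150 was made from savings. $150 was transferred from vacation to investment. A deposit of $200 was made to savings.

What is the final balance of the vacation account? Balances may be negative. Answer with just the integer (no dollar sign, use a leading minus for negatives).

Tracking account balances step by step:
Start: vacation=700, investment=0, checking=400, savings=600
Event 1 (deposit 350 to vacation): vacation: 700 + 350 = 1050. Balances: vacation=1050, investment=0, checking=400, savings=600
Event 2 (deposit 200 to checking): checking: 400 + 200 = 600. Balances: vacation=1050, investment=0, checking=600, savings=600
Event 3 (withdraw 150 from savings): savings: 600 - 150 = 450. Balances: vacation=1050, investment=0, checking=600, savings=450
Event 4 (transfer 150 vacation -> investment): vacation: 1050 - 150 = 900, investment: 0 + 150 = 150. Balances: vacation=900, investment=150, checking=600, savings=450
Event 5 (deposit 200 to savings): savings: 450 + 200 = 650. Balances: vacation=900, investment=150, checking=600, savings=650

Final balance of vacation: 900

Answer: 900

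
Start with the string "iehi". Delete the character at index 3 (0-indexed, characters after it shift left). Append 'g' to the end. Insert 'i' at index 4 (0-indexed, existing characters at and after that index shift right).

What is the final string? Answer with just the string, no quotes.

Answer: iehgi

Derivation:
Applying each edit step by step:
Start: "iehi"
Op 1 (delete idx 3 = 'i'): "iehi" -> "ieh"
Op 2 (append 'g'): "ieh" -> "iehg"
Op 3 (insert 'i' at idx 4): "iehg" -> "iehgi"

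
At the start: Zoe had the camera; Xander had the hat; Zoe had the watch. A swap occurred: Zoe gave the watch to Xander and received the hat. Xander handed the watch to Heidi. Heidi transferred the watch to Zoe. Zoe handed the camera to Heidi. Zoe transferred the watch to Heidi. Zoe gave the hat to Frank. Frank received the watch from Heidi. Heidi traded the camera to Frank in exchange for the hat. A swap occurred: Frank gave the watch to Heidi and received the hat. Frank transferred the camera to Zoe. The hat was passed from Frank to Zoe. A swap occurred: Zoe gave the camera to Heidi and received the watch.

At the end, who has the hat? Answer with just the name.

Answer: Zoe

Derivation:
Tracking all object holders:
Start: camera:Zoe, hat:Xander, watch:Zoe
Event 1 (swap watch<->hat: now watch:Xander, hat:Zoe). State: camera:Zoe, hat:Zoe, watch:Xander
Event 2 (give watch: Xander -> Heidi). State: camera:Zoe, hat:Zoe, watch:Heidi
Event 3 (give watch: Heidi -> Zoe). State: camera:Zoe, hat:Zoe, watch:Zoe
Event 4 (give camera: Zoe -> Heidi). State: camera:Heidi, hat:Zoe, watch:Zoe
Event 5 (give watch: Zoe -> Heidi). State: camera:Heidi, hat:Zoe, watch:Heidi
Event 6 (give hat: Zoe -> Frank). State: camera:Heidi, hat:Frank, watch:Heidi
Event 7 (give watch: Heidi -> Frank). State: camera:Heidi, hat:Frank, watch:Frank
Event 8 (swap camera<->hat: now camera:Frank, hat:Heidi). State: camera:Frank, hat:Heidi, watch:Frank
Event 9 (swap watch<->hat: now watch:Heidi, hat:Frank). State: camera:Frank, hat:Frank, watch:Heidi
Event 10 (give camera: Frank -> Zoe). State: camera:Zoe, hat:Frank, watch:Heidi
Event 11 (give hat: Frank -> Zoe). State: camera:Zoe, hat:Zoe, watch:Heidi
Event 12 (swap camera<->watch: now camera:Heidi, watch:Zoe). State: camera:Heidi, hat:Zoe, watch:Zoe

Final state: camera:Heidi, hat:Zoe, watch:Zoe
The hat is held by Zoe.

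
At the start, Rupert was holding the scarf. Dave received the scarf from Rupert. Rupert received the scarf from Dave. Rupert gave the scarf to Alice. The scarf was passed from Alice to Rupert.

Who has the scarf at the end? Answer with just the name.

Tracking the scarf through each event:
Start: Rupert has the scarf.
After event 1: Dave has the scarf.
After event 2: Rupert has the scarf.
After event 3: Alice has the scarf.
After event 4: Rupert has the scarf.

Answer: Rupert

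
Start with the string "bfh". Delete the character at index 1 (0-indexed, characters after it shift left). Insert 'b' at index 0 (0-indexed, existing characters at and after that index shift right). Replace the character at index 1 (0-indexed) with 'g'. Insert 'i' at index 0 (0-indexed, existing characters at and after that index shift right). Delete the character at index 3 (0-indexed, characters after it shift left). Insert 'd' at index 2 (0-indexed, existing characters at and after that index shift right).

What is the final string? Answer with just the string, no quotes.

Answer: ibdg

Derivation:
Applying each edit step by step:
Start: "bfh"
Op 1 (delete idx 1 = 'f'): "bfh" -> "bh"
Op 2 (insert 'b' at idx 0): "bh" -> "bbh"
Op 3 (replace idx 1: 'b' -> 'g'): "bbh" -> "bgh"
Op 4 (insert 'i' at idx 0): "bgh" -> "ibgh"
Op 5 (delete idx 3 = 'h'): "ibgh" -> "ibg"
Op 6 (insert 'd' at idx 2): "ibg" -> "ibdg"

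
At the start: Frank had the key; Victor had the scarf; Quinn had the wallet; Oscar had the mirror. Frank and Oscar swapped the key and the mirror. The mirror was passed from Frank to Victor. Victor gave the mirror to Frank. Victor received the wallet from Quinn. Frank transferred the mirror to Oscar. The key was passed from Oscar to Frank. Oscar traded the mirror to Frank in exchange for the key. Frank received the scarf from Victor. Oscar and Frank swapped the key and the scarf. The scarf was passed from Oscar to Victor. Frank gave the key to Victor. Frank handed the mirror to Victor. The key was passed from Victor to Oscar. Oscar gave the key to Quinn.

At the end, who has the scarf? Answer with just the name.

Answer: Victor

Derivation:
Tracking all object holders:
Start: key:Frank, scarf:Victor, wallet:Quinn, mirror:Oscar
Event 1 (swap key<->mirror: now key:Oscar, mirror:Frank). State: key:Oscar, scarf:Victor, wallet:Quinn, mirror:Frank
Event 2 (give mirror: Frank -> Victor). State: key:Oscar, scarf:Victor, wallet:Quinn, mirror:Victor
Event 3 (give mirror: Victor -> Frank). State: key:Oscar, scarf:Victor, wallet:Quinn, mirror:Frank
Event 4 (give wallet: Quinn -> Victor). State: key:Oscar, scarf:Victor, wallet:Victor, mirror:Frank
Event 5 (give mirror: Frank -> Oscar). State: key:Oscar, scarf:Victor, wallet:Victor, mirror:Oscar
Event 6 (give key: Oscar -> Frank). State: key:Frank, scarf:Victor, wallet:Victor, mirror:Oscar
Event 7 (swap mirror<->key: now mirror:Frank, key:Oscar). State: key:Oscar, scarf:Victor, wallet:Victor, mirror:Frank
Event 8 (give scarf: Victor -> Frank). State: key:Oscar, scarf:Frank, wallet:Victor, mirror:Frank
Event 9 (swap key<->scarf: now key:Frank, scarf:Oscar). State: key:Frank, scarf:Oscar, wallet:Victor, mirror:Frank
Event 10 (give scarf: Oscar -> Victor). State: key:Frank, scarf:Victor, wallet:Victor, mirror:Frank
Event 11 (give key: Frank -> Victor). State: key:Victor, scarf:Victor, wallet:Victor, mirror:Frank
Event 12 (give mirror: Frank -> Victor). State: key:Victor, scarf:Victor, wallet:Victor, mirror:Victor
Event 13 (give key: Victor -> Oscar). State: key:Oscar, scarf:Victor, wallet:Victor, mirror:Victor
Event 14 (give key: Oscar -> Quinn). State: key:Quinn, scarf:Victor, wallet:Victor, mirror:Victor

Final state: key:Quinn, scarf:Victor, wallet:Victor, mirror:Victor
The scarf is held by Victor.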